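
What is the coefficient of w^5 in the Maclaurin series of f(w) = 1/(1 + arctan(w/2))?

Let u equal the inner series; expand the outer function in u and truncate.
[w^0] = 1;  [w^1] = -1/2;  [w^2] = 1/4;  [w^3] = -1/12;  [w^4] = 1/48;  [w^5] = -1/160.

-1/160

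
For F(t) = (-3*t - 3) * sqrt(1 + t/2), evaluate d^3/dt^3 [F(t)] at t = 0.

27/64

Shift and add copies of the series according to the polynomial's terms.
From the series, [t^3] F = 9/128; multiply by 3! = 6 to get 27/64.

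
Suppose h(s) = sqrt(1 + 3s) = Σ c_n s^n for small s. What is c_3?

Compute the successive derivatives at the expansion point and divide by k!.
h(0) = 1
h′(0) = 3/2
h′′(0) = -9/4
h′′′(0) = 81/8
So c_3 = h′′′(0)/3! = 27/16.

27/16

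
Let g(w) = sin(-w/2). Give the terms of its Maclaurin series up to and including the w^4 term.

Differentiate repeatedly and evaluate at the center.
g(0) = 0
g′(0) = -1/2
g′′(0) = 0
g′′′(0) = 1/8
g^(4)(0) = 0

w^3/48 - w/2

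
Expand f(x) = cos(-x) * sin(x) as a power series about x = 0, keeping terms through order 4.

Take the Cauchy product of the two expansions.
f(0) = 0
f′(0) = 1
f′′(0) = 0
f′′′(0) = -4
f^(4)(0) = 0
The Taylor polynomial is Σ f^(k)(0)/k! · x^k.

-2*x^3/3 + x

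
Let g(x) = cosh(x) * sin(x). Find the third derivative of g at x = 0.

2

Multiply the two series term by term and collect like powers.
From the series, [x^3] g = 1/3; multiply by 3! = 6 to get 2.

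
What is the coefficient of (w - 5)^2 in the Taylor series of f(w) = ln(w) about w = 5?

-1/50

f(5) = ln(5)
f′(5) = 1/5
f′′(5) = -1/25
So c_2 = f′′(5)/2! = -1/50.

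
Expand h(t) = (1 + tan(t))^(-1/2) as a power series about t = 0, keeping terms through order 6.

3747*t^6/5120 - 2401*t^5/3840 + 67*t^4/128 - 23*t^3/48 + 3*t^2/8 - t/2 + 1

Substitute the inner expansion into the outer series and collect powers.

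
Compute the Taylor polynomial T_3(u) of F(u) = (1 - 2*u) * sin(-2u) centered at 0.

Shift and add copies of the series according to the polynomial's terms.
F(0) = 0
F′(0) = -2
F′′(0) = 8
F′′′(0) = 8
Then c_k = F^(k)(0)/k! gives each Taylor coefficient.

4*u^3/3 + 4*u^2 - 2*u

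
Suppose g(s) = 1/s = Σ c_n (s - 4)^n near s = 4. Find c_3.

g(4) = 1/4
g′(4) = -1/16
g′′(4) = 1/32
g′′′(4) = -3/128
So c_3 = g′′′(4)/3! = -1/256.

-1/256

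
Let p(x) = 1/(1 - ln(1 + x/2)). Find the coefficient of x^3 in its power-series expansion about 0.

Let u equal the inner series; expand the outer function in u and truncate.
p(0) = 1
p′(0) = 1/2
p′′(0) = 1/4
p′′′(0) = 1/4
The Taylor polynomial is Σ p^(k)(0)/k! · x^k.

1/24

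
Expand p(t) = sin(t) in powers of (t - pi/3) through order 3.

[(t - pi/3)^0] = sqrt(3)/2;  [(t - pi/3)^1] = 1/2;  [(t - pi/3)^2] = -sqrt(3)/4;  [(t - pi/3)^3] = -1/12.

-(t - pi/3)^3/12 - sqrt(3)*(t - pi/3)^2/4 + (t - pi/3)/2 + sqrt(3)/2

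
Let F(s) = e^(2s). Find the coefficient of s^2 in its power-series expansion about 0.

2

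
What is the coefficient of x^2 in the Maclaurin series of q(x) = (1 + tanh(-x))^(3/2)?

3/8

Compose series: expand the inner function first, then feed it into the outer expansion.
q(0) = 1
q′(0) = -3/2
q′′(0) = 3/4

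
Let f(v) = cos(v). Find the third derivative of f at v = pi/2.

The coefficient of (v - pi/2)^3 in the expansion is 1/6, so f′′′(pi/2) = 3! * (1/6) = 1.

1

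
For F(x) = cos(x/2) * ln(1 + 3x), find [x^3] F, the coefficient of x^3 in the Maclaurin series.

69/8

Write out both Maclaurin series and multiply, keeping only the needed powers.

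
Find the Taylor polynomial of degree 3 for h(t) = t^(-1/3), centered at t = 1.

-14*(t - 1)^3/81 + 2*(t - 1)^2/9 - (t - 1)/3 + 1

Differentiate repeatedly and evaluate at the center.
h(1) = 1
h′(1) = -1/3
h′′(1) = 4/9
h′′′(1) = -28/27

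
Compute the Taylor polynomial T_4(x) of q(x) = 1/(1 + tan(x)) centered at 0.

5*x^4/3 - 4*x^3/3 + x^2 - x + 1

Let u equal the inner series; expand the outer function in u and truncate.
q(0) = 1
q′(0) = -1
q′′(0) = 2
q′′′(0) = -8
q^(4)(0) = 40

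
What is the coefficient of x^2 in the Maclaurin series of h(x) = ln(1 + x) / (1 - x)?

Write out both Maclaurin series and multiply, keeping only the needed powers.
h(0) = 0
h′(0) = 1
h′′(0) = 1
Dividing each by k! gives the coefficients c_0, ..., c_2.

1/2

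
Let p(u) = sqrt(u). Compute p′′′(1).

3/8

The coefficient of (u - 1)^3 in the expansion is 1/16, so p′′′(1) = 3! * (1/16) = 3/8.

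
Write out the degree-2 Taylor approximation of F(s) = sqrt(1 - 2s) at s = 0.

-s^2/2 - s + 1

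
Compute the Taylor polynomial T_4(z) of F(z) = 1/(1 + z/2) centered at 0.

z^4/16 - z^3/8 + z^2/4 - z/2 + 1

[z^0] = 1;  [z^1] = -1/2;  [z^2] = 1/4;  [z^3] = -1/8;  [z^4] = 1/16.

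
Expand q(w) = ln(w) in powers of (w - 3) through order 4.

q(3) = ln(3)
q′(3) = 1/3
q′′(3) = -1/9
q′′′(3) = 2/27
q^(4)(3) = -2/27
The Taylor polynomial is Σ q^(k)(3)/k! · (w - 3)^k.

-(w - 3)^4/324 + (w - 3)^3/81 - (w - 3)^2/18 + (w - 3)/3 + ln(3)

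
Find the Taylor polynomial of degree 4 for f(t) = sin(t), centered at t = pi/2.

f(pi/2) = 1
f′(pi/2) = 0
f′′(pi/2) = -1
f′′′(pi/2) = 0
f^(4)(pi/2) = 1

(t - pi/2)^4/24 - (t - pi/2)^2/2 + 1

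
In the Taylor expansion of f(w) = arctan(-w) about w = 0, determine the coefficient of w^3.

Apply the Taylor formula c_k = f^(k)(a)/k!.
[w^0] = 0;  [w^1] = -1;  [w^2] = 0;  [w^3] = 1/3.

1/3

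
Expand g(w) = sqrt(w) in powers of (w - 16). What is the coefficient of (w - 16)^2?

-1/512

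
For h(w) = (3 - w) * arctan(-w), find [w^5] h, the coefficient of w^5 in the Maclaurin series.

Multiply each power in the prefactor through the base expansion.
h(0) = 0
h′(0) = -3
h′′(0) = 2
h′′′(0) = 6
h^(4)(0) = -8
h^(5)(0) = -72

-3/5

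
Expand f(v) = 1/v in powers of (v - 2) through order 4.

(v - 2)^4/32 - (v - 2)^3/16 + (v - 2)^2/8 - (v - 2)/4 + 1/2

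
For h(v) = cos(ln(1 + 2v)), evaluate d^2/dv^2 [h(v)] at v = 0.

-4

Plug the Maclaurin series of the inner function into that of the outer and collect terms.
The coefficient of v^2 in the expansion is -2, so h′′(0) = 2! * (-2) = -4.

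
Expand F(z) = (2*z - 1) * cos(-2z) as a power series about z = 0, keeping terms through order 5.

4*z^5/3 - 2*z^4/3 - 4*z^3 + 2*z^2 + 2*z - 1

Distribute the polynomial across the series and collect like powers.
[z^0] = -1;  [z^1] = 2;  [z^2] = 2;  [z^3] = -4;  [z^4] = -2/3;  [z^5] = 4/3.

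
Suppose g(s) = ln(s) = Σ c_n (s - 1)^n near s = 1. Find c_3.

1/3

[(s - 1)^0] = 0;  [(s - 1)^1] = 1;  [(s - 1)^2] = -1/2;  [(s - 1)^3] = 1/3.
So c_3 = g′′′(1)/3! = 1/3.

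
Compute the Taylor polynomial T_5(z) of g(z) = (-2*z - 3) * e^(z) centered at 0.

-13*z^5/120 - 11*z^4/24 - 3*z^3/2 - 7*z^2/2 - 5*z - 3

Multiply each power in the prefactor through the base expansion.
g(0) = -3
g′(0) = -5
g′′(0) = -7
g′′′(0) = -9
g^(4)(0) = -11
g^(5)(0) = -13
Dividing each by k! gives the coefficients c_0, ..., c_5.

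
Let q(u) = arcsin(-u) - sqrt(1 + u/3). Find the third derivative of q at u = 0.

-73/72

Combine the two series term by term.
From the series, [u^3] q = -73/432; multiply by 3! = 6 to get -73/72.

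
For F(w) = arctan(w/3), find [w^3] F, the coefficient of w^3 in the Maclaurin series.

-1/81

F(0) = 0
F′(0) = 1/3
F′′(0) = 0
F′′′(0) = -2/27
So c_3 = F′′′(0)/3! = -1/81.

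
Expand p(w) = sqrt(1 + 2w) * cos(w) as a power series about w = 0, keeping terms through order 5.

2*w^5/3 - w^4/3 - w^2 + w + 1

Write out both Maclaurin series and multiply, keeping only the needed powers.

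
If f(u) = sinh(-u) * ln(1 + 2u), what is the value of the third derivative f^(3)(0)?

12

Take the Cauchy product of the two expansions.
From the series, [u^3] f = 2; multiply by 3! = 6 to get 12.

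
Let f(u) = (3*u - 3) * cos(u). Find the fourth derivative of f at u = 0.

Shift and add copies of the series according to the polynomial's terms.
The coefficient of u^4 in the expansion is -1/8, so f^(4)(0) = 4! * (-1/8) = -3.

-3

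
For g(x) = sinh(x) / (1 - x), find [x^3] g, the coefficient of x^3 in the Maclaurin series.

Write out both Maclaurin series and multiply, keeping only the needed powers.
So c_3 = g′′′(0)/3! = 7/6.

7/6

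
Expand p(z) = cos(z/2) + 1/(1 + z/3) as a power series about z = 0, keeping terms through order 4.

155*z^4/10368 - z^3/27 - z^2/72 - z/3 + 2

Expand each term separately and add.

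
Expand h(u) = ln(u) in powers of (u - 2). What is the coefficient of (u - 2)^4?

-1/64

h(2) = ln(2)
h′(2) = 1/2
h′′(2) = -1/4
h′′′(2) = 1/4
h^(4)(2) = -3/8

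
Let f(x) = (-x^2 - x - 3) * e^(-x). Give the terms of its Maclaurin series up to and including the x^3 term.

Shift and add copies of the series according to the polynomial's terms.
f(0) = -3
f′(0) = 2
f′′(0) = -3
f′′′(0) = 6

x^3 - 3*x^2/2 + 2*x - 3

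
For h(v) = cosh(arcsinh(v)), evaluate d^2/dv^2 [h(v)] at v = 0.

Let u equal the inner series; expand the outer function in u and truncate.
The coefficient of v^2 in the expansion is 1/2, so h′′(0) = 2! * (1/2) = 1.

1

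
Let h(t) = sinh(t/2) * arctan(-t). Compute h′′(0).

-1

Multiply the two series term by term and collect like powers.
The coefficient of t^2 in the expansion is -1/2, so h′′(0) = 2! * (-1/2) = -1.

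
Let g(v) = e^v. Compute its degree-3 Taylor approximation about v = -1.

(v + 1)^3*e^(-1)/6 + (v + 1)^2*e^(-1)/2 + (v + 1)*e^(-1) + e^(-1)

Apply the Taylor formula c_k = f^(k)(a)/k!.
g(-1) = e^(-1)
g′(-1) = e^(-1)
g′′(-1) = e^(-1)
g′′′(-1) = e^(-1)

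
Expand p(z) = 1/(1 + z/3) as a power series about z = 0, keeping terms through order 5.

-z^5/243 + z^4/81 - z^3/27 + z^2/9 - z/3 + 1

p(0) = 1
p′(0) = -1/3
p′′(0) = 2/9
p′′′(0) = -2/9
p^(4)(0) = 8/27
p^(5)(0) = -40/81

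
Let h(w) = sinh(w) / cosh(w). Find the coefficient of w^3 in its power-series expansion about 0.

Invert the denominator's series and multiply.
h(0) = 0
h′(0) = 1
h′′(0) = 0
h′′′(0) = -2
So c_3 = h′′′(0)/3! = -1/3.

-1/3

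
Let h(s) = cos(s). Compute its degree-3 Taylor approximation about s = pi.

(s - pi)^2/2 - 1

h(pi) = -1
h′(pi) = 0
h′′(pi) = 1
h′′′(pi) = 0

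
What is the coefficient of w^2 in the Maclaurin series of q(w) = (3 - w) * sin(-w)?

1

Multiply each power in the prefactor through the base expansion.
q(0) = 0
q′(0) = -3
q′′(0) = 2
The Taylor polynomial is Σ q^(k)(0)/k! · w^k.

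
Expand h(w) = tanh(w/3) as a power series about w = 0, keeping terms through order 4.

-w^3/81 + w/3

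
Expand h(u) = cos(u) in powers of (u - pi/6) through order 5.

[(u - pi/6)^0] = sqrt(3)/2;  [(u - pi/6)^1] = -1/2;  [(u - pi/6)^2] = -sqrt(3)/4;  [(u - pi/6)^3] = 1/12;  [(u - pi/6)^4] = sqrt(3)/48;  [(u - pi/6)^5] = -1/240.

-(u - pi/6)^5/240 + sqrt(3)*(u - pi/6)^4/48 + (u - pi/6)^3/12 - sqrt(3)*(u - pi/6)^2/4 - (u - pi/6)/2 + sqrt(3)/2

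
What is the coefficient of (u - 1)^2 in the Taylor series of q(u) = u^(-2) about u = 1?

3

Apply the Taylor formula c_k = f^(k)(a)/k!.
q(1) = 1
q′(1) = -2
q′′(1) = 6
Then c_k = q^(k)(1)/k! gives each Taylor coefficient.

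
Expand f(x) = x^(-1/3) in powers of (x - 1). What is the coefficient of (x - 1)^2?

f(1) = 1
f′(1) = -1/3
f′′(1) = 4/9
Dividing each by k! gives the coefficients c_0, ..., c_2.

2/9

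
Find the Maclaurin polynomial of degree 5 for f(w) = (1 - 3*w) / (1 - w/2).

-5*w^5/32 - 5*w^4/16 - 5*w^3/8 - 5*w^2/4 - 5*w/2 + 1

Distribute the polynomial across the series and collect like powers.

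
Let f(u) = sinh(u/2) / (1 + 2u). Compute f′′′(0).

Expand each factor separately, then convolve coefficients.
The coefficient of u^3 in the expansion is 97/48, so f′′′(0) = 3! * (97/48) = 97/8.

97/8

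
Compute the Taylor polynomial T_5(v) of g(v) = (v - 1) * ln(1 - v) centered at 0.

Distribute the polynomial across the series and collect like powers.
[v^0] = 0;  [v^1] = 1;  [v^2] = -1/2;  [v^3] = -1/6;  [v^4] = -1/12;  [v^5] = -1/20.

-v^5/20 - v^4/12 - v^3/6 - v^2/2 + v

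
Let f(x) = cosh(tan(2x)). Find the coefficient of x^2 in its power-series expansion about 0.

2

Plug the Maclaurin series of the inner function into that of the outer and collect terms.
f(0) = 1
f′(0) = 0
f′′(0) = 4
Then c_k = f^(k)(0)/k! gives each Taylor coefficient.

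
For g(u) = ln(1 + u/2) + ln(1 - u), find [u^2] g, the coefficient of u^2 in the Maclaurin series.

-5/8

Combine the two series term by term.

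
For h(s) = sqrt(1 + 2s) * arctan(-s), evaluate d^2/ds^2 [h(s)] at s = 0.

Take the Cauchy product of the two expansions.
From the series, [s^2] h = -1; multiply by 2! = 2 to get -2.

-2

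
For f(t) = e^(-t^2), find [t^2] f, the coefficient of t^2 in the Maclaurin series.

-1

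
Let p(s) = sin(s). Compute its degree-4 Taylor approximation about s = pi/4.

sqrt(2)*(s - pi/4)^4/48 - sqrt(2)*(s - pi/4)^3/12 - sqrt(2)*(s - pi/4)^2/4 + sqrt(2)*(s - pi/4)/2 + sqrt(2)/2

[(s - pi/4)^0] = sqrt(2)/2;  [(s - pi/4)^1] = sqrt(2)/2;  [(s - pi/4)^2] = -sqrt(2)/4;  [(s - pi/4)^3] = -sqrt(2)/12;  [(s - pi/4)^4] = sqrt(2)/48.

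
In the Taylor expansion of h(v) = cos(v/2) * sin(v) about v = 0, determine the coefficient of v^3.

-7/24

Write out both Maclaurin series and multiply, keeping only the needed powers.
h(0) = 0
h′(0) = 1
h′′(0) = 0
h′′′(0) = -7/4
Dividing each by k! gives the coefficients c_0, ..., c_3.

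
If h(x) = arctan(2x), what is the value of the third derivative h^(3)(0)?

From the series, [x^3] h = -8/3; multiply by 3! = 6 to get -16.

-16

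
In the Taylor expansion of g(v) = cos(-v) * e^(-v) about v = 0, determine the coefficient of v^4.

Take the Cauchy product of the two expansions.
[v^0] = 1;  [v^1] = -1;  [v^2] = 0;  [v^3] = 1/3;  [v^4] = -1/6.
So c_4 = g^(4)(0)/4! = -1/6.

-1/6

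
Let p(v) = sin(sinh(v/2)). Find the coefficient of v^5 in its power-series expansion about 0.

-1/480

Plug the Maclaurin series of the inner function into that of the outer and collect terms.
p(0) = 0
p′(0) = 1/2
p′′(0) = 0
p′′′(0) = 0
p^(4)(0) = 0
p^(5)(0) = -1/4
So c_5 = p^(5)(0)/5! = -1/480.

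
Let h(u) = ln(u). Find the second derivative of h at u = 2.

The coefficient of (u - 2)^2 in the expansion is -1/8, so h′′(2) = 2! * (-1/8) = -1/4.

-1/4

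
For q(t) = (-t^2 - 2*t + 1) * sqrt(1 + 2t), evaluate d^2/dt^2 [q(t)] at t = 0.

Distribute the polynomial across the series and collect like powers.
The coefficient of t^2 in the expansion is -7/2, so q′′(0) = 2! * (-7/2) = -7.

-7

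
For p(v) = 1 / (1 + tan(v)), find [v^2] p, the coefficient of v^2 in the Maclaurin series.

1

Use the geometric series for the reciprocal, then substitute.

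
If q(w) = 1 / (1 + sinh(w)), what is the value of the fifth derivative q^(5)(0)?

-181

Expand as Σ (-1)^k u^k with u equal to the inner function's series.
The coefficient of w^5 in the expansion is -181/120, so q^(5)(0) = 5! * (-181/120) = -181.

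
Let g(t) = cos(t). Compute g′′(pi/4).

Apply the Taylor formula c_k = f^(k)(a)/k!.
The coefficient of (t - pi/4)^2 in the expansion is -sqrt(2)/4, so g′′(pi/4) = 2! * (-sqrt(2)/4) = -sqrt(2)/2.

-sqrt(2)/2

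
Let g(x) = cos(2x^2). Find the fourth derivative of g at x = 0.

Compute the successive derivatives at the expansion point and divide by k!.
The coefficient of x^4 in the expansion is -2, so g^(4)(0) = 4! * (-2) = -48.

-48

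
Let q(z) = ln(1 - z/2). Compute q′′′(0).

-1/4

The coefficient of z^3 in the expansion is -1/24, so q′′′(0) = 3! * (-1/24) = -1/4.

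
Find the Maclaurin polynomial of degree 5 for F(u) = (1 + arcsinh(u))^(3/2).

Compose series: expand the inner function first, then feed it into the outer expansion.
[u^0] = 1;  [u^1] = 3/2;  [u^2] = 3/8;  [u^3] = -5/16;  [u^4] = -13/128;  [u^5] = 169/1280.

169*u^5/1280 - 13*u^4/128 - 5*u^3/16 + 3*u^2/8 + 3*u/2 + 1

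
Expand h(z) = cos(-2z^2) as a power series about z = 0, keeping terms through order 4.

Compute the successive derivatives at the expansion point and divide by k!.
h(0) = 1
h′(0) = 0
h′′(0) = 0
h′′′(0) = 0
h^(4)(0) = -48
The Taylor polynomial is Σ h^(k)(0)/k! · z^k.

1 - 2*z^4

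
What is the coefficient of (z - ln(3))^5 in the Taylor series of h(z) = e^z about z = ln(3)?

h(ln(3)) = 3
h′(ln(3)) = 3
h′′(ln(3)) = 3
h′′′(ln(3)) = 3
h^(4)(ln(3)) = 3
h^(5)(ln(3)) = 3
So c_5 = h^(5)(ln(3))/5! = 1/40.

1/40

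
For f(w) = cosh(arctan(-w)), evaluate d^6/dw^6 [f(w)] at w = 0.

Substitute the inner expansion into the outer series and collect powers.
The coefficient of w^6 in the expansion is 29/144, so f^(6)(0) = 6! * (29/144) = 145.

145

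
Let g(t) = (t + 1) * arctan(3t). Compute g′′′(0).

Shift and add copies of the series according to the polynomial's terms.
The coefficient of t^3 in the expansion is -9, so g′′′(0) = 3! * (-9) = -54.

-54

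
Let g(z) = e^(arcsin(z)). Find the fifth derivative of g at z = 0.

20

Substitute the inner expansion into the outer series and collect powers.
From the series, [z^5] g = 1/6; multiply by 5! = 120 to get 20.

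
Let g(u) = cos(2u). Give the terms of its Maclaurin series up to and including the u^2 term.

1 - 2*u^2

[u^0] = 1;  [u^1] = 0;  [u^2] = -2.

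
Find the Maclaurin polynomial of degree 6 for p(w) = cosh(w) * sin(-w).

w^5/30 - w^3/3 - w

Write out both Maclaurin series and multiply, keeping only the needed powers.
[w^0] = 0;  [w^1] = -1;  [w^2] = 0;  [w^3] = -1/3;  [w^4] = 0;  [w^5] = 1/30;  [w^6] = 0.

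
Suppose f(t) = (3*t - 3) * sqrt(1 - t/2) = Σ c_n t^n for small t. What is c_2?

Shift and add copies of the series according to the polynomial's terms.
f(0) = -3
f′(0) = 15/4
f′′(0) = -21/16
So c_2 = f′′(0)/2! = -21/32.

-21/32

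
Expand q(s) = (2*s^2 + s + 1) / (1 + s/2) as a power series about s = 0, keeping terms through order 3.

Shift and add copies of the series according to the polynomial's terms.
q(0) = 1
q′(0) = 1/2
q′′(0) = 7/2
q′′′(0) = -21/4

-7*s^3/8 + 7*s^2/4 + s/2 + 1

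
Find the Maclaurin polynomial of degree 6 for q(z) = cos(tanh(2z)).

Substitute the inner expansion into the outer series and collect powers.
q(0) = 1
q′(0) = 0
q′′(0) = -4
q′′′(0) = 0
q^(4)(0) = 144
q^(5)(0) = 0
q^(6)(0) = -11328

-236*z^6/15 + 6*z^4 - 2*z^2 + 1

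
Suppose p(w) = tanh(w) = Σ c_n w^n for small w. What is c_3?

-1/3

Differentiate repeatedly and evaluate at the center.
p(0) = 0
p′(0) = 1
p′′(0) = 0
p′′′(0) = -2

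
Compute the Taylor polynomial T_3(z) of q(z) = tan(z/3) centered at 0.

z^3/81 + z/3

Compute the successive derivatives at the expansion point and divide by k!.
[z^0] = 0;  [z^1] = 1/3;  [z^2] = 0;  [z^3] = 1/81.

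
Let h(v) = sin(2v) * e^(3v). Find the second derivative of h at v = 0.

Write out both Maclaurin series and multiply, keeping only the needed powers.
The coefficient of v^2 in the expansion is 6, so h′′(0) = 2! * (6) = 12.

12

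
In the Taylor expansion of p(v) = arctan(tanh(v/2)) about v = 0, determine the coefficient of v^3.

-1/12

Substitute the inner expansion into the outer series and collect powers.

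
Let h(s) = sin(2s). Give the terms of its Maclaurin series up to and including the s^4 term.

-4*s^3/3 + 2*s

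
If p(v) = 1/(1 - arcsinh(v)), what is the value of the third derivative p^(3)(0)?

Substitute the inner expansion into the outer series and collect powers.
The coefficient of v^3 in the expansion is 5/6, so p′′′(0) = 3! * (5/6) = 5.

5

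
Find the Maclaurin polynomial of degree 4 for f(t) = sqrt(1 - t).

[t^0] = 1;  [t^1] = -1/2;  [t^2] = -1/8;  [t^3] = -1/16;  [t^4] = -5/128.

-5*t^4/128 - t^3/16 - t^2/8 - t/2 + 1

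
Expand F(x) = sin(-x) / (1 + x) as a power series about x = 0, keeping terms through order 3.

-5*x^3/6 + x^2 - x

Multiply the two series term by term and collect like powers.
F(0) = 0
F′(0) = -1
F′′(0) = 2
F′′′(0) = -5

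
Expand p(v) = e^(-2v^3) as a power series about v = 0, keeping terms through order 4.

1 - 2*v^3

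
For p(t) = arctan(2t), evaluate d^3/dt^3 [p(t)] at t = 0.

-16

From the series, [t^3] p = -8/3; multiply by 3! = 6 to get -16.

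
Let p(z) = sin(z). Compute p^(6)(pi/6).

Use the known series and substitute for the argument.
The coefficient of (z - pi/6)^6 in the expansion is -1/1440, so p^(6)(pi/6) = 6! * (-1/1440) = -1/2.

-1/2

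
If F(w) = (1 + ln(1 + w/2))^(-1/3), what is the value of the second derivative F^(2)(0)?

Let u equal the inner series; expand the outer function in u and truncate.
From the series, [w^2] F = 7/72; multiply by 2! = 2 to get 7/36.

7/36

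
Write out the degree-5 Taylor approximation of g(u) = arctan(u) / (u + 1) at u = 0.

Multiply the numerator's expansion by the denominator's geometric series.
g(0) = 0
g′(0) = 1
g′′(0) = -2
g′′′(0) = 4
g^(4)(0) = -16
g^(5)(0) = 104
Dividing each by k! gives the coefficients c_0, ..., c_5.

13*u^5/15 - 2*u^4/3 + 2*u^3/3 - u^2 + u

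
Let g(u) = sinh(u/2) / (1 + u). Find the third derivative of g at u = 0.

25/8

Expand each factor separately, then convolve coefficients.
The coefficient of u^3 in the expansion is 25/48, so g′′′(0) = 3! * (25/48) = 25/8.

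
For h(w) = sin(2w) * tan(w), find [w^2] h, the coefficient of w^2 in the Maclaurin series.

2

Write out both Maclaurin series and multiply, keeping only the needed powers.
So c_2 = h′′(0)/2! = 2.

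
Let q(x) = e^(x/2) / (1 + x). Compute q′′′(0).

Take the Cauchy product of the two expansions.
The coefficient of x^3 in the expansion is -29/48, so q′′′(0) = 3! * (-29/48) = -29/8.

-29/8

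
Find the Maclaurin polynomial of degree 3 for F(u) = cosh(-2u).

2*u^2 + 1

Use the known series and substitute for the argument.
F(0) = 1
F′(0) = 0
F′′(0) = 4
F′′′(0) = 0
Dividing each by k! gives the coefficients c_0, ..., c_3.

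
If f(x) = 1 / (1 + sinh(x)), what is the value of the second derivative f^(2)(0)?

Write 1/(1+u) = 1 - u + u^2 - u^3 + ... and substitute the series for u.
The coefficient of x^2 in the expansion is 1, so f′′(0) = 2! * (1) = 2.

2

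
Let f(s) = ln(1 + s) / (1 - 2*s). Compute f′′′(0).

Multiply the numerator's expansion by the denominator's geometric series.
From the series, [s^3] f = 10/3; multiply by 3! = 6 to get 20.

20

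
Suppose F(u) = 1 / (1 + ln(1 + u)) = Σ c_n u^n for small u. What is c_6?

Use the geometric series for the reciprocal, then substitute.

3289/360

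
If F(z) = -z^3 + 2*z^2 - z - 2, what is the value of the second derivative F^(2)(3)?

-14

From the series, [(z - 3)^2] F = -7; multiply by 2! = 2 to get -14.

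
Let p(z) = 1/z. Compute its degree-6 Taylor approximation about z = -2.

-(z + 2)^6/128 - (z + 2)^5/64 - (z + 2)^4/32 - (z + 2)^3/16 - (z + 2)^2/8 - (z + 2)/4 - 1/2

p(-2) = -1/2
p′(-2) = -1/4
p′′(-2) = -1/4
p′′′(-2) = -3/8
p^(4)(-2) = -3/4
p^(5)(-2) = -15/8
p^(6)(-2) = -45/8
The Taylor polynomial is Σ p^(k)(-2)/k! · (z + 2)^k.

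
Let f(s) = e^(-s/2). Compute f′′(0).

Apply the Taylor formula c_k = f^(k)(a)/k!.
The coefficient of s^2 in the expansion is 1/8, so f′′(0) = 2! * (1/8) = 1/4.

1/4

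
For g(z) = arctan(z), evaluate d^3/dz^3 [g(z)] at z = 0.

Use the known series and substitute for the argument.
The coefficient of z^3 in the expansion is -1/3, so g′′′(0) = 3! * (-1/3) = -2.

-2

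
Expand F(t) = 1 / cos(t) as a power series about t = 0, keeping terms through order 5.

5*t^4/24 + t^2/2 + 1

Write the quotient as an unknown series and match coefficients against numerator = denominator · series.
F(0) = 1
F′(0) = 0
F′′(0) = 1
F′′′(0) = 0
F^(4)(0) = 5
F^(5)(0) = 0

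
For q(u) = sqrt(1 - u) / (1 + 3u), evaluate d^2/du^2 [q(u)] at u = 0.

83/4

Multiply the two series term by term and collect like powers.
The coefficient of u^2 in the expansion is 83/8, so q′′(0) = 2! * (83/8) = 83/4.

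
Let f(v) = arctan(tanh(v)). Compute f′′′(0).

Substitute the inner expansion into the outer series and collect powers.
From the series, [v^3] f = -2/3; multiply by 3! = 6 to get -4.

-4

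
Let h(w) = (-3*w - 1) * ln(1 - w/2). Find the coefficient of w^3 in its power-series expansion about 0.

5/12

Shift and add copies of the series according to the polynomial's terms.
h(0) = 0
h′(0) = 1/2
h′′(0) = 13/4
h′′′(0) = 5/2
So c_3 = h′′′(0)/3! = 5/12.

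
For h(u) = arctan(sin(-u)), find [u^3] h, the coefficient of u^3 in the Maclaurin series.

Compose series: expand the inner function first, then feed it into the outer expansion.
h(0) = 0
h′(0) = -1
h′′(0) = 0
h′′′(0) = 3
Then c_k = h^(k)(0)/k! gives each Taylor coefficient.

1/2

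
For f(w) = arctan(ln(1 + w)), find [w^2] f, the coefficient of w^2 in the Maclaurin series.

-1/2

Plug the Maclaurin series of the inner function into that of the outer and collect terms.
f(0) = 0
f′(0) = 1
f′′(0) = -1
So c_2 = f′′(0)/2! = -1/2.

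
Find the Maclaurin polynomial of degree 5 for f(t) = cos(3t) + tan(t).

2*t^5/15 + 27*t^4/8 + t^3/3 - 9*t^2/2 + t + 1

Combine the two series term by term.
f(0) = 1
f′(0) = 1
f′′(0) = -9
f′′′(0) = 2
f^(4)(0) = 81
f^(5)(0) = 16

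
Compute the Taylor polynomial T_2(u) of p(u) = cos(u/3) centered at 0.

1 - u^2/18

Apply the Taylor formula c_k = f^(k)(a)/k!.
[u^0] = 1;  [u^1] = 0;  [u^2] = -1/18.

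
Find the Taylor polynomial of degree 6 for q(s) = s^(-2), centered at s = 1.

7*(s - 1)^6 - 6*(s - 1)^5 + 5*(s - 1)^4 - 4*(s - 1)^3 + 3*(s - 1)^2 - 2*(s - 1) + 1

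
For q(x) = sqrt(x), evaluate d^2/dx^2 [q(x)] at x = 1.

-1/4

Apply the Taylor formula c_k = f^(k)(a)/k!.
The coefficient of (x - 1)^2 in the expansion is -1/8, so q′′(1) = 2! * (-1/8) = -1/4.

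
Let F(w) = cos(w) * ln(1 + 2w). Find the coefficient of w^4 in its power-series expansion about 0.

Expand each factor separately, then convolve coefficients.
F(0) = 0
F′(0) = 2
F′′(0) = -4
F′′′(0) = 10
F^(4)(0) = -72

-3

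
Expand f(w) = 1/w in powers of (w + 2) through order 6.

-(w + 2)^6/128 - (w + 2)^5/64 - (w + 2)^4/32 - (w + 2)^3/16 - (w + 2)^2/8 - (w + 2)/4 - 1/2

Use the known series and substitute for the argument.
f(-2) = -1/2
f′(-2) = -1/4
f′′(-2) = -1/4
f′′′(-2) = -3/8
f^(4)(-2) = -3/4
f^(5)(-2) = -15/8
f^(6)(-2) = -45/8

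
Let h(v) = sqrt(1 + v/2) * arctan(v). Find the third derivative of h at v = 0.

-35/16

Take the Cauchy product of the two expansions.
The coefficient of v^3 in the expansion is -35/96, so h′′′(0) = 3! * (-35/96) = -35/16.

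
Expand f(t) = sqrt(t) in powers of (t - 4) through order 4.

-5*(t - 4)^4/16384 + (t - 4)^3/512 - (t - 4)^2/64 + (t - 4)/4 + 2

Differentiate repeatedly and evaluate at the center.
[(t - 4)^0] = 2;  [(t - 4)^1] = 1/4;  [(t - 4)^2] = -1/64;  [(t - 4)^3] = 1/512;  [(t - 4)^4] = -5/16384.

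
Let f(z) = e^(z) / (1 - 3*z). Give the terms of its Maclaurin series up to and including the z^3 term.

113*z^3/3 + 25*z^2/2 + 4*z + 1

Multiply the numerator's expansion by the denominator's geometric series.
f(0) = 1
f′(0) = 4
f′′(0) = 25
f′′′(0) = 226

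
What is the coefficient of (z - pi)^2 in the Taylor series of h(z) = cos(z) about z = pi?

1/2

Differentiate repeatedly and evaluate at the center.
[(z - pi)^0] = -1;  [(z - pi)^1] = 0;  [(z - pi)^2] = 1/2.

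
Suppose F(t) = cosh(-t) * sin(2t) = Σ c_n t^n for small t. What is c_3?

-1/3

Expand each factor separately, then convolve coefficients.
F(0) = 0
F′(0) = 2
F′′(0) = 0
F′′′(0) = -2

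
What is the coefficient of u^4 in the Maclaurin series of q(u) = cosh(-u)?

1/24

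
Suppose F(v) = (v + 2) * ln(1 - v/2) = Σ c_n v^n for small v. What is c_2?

Distribute the polynomial across the series and collect like powers.
F(0) = 0
F′(0) = -1
F′′(0) = -3/2
Dividing each by k! gives the coefficients c_0, ..., c_2.

-3/4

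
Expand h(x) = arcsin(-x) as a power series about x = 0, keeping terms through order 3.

-x^3/6 - x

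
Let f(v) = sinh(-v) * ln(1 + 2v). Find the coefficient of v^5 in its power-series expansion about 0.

Take the Cauchy product of the two expansions.
f(0) = 0
f′(0) = 0
f′′(0) = -4
f′′′(0) = 12
f^(4)(0) = -72
f^(5)(0) = 520
So c_5 = f^(5)(0)/5! = 13/3.

13/3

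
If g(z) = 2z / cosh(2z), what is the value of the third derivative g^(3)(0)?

-24

Divide the numerator series by the denominator series (power-series long division).
The coefficient of z^3 in the expansion is -4, so g′′′(0) = 3! * (-4) = -24.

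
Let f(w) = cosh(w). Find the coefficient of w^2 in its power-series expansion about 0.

f(0) = 1
f′(0) = 0
f′′(0) = 1
Dividing each by k! gives the coefficients c_0, ..., c_2.

1/2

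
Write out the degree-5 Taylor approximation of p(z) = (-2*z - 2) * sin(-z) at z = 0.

z^5/60 - z^4/3 - z^3/3 + 2*z^2 + 2*z

Shift and add copies of the series according to the polynomial's terms.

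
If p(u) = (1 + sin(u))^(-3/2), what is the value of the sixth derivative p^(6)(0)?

Let u equal the inner series; expand the outer function in u and truncate.
From the series, [u^6] p = 4225/3072; multiply by 6! = 720 to get 63375/64.

63375/64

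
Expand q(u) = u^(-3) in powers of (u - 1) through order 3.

[(u - 1)^0] = 1;  [(u - 1)^1] = -3;  [(u - 1)^2] = 6;  [(u - 1)^3] = -10.

-10*(u - 1)^3 + 6*(u - 1)^2 - 3*(u - 1) + 1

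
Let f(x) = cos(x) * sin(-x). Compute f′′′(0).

4

Write out both Maclaurin series and multiply, keeping only the needed powers.
The coefficient of x^3 in the expansion is 2/3, so f′′′(0) = 3! * (2/3) = 4.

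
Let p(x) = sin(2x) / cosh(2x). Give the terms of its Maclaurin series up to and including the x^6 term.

48*x^5/5 - 16*x^3/3 + 2*x

Divide the numerator series by the denominator series (power-series long division).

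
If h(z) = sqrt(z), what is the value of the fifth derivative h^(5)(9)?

35/209952

From the series, [(z - 9)^5] h = 7/5038848; multiply by 5! = 120 to get 35/209952.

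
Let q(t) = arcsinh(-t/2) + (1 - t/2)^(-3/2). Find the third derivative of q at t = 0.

Expand each term separately and add.
The coefficient of t^3 in the expansion is 113/384, so q′′′(0) = 3! * (113/384) = 113/64.

113/64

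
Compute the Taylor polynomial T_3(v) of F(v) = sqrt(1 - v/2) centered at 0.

-v^3/128 - v^2/32 - v/4 + 1

Differentiate repeatedly and evaluate at the center.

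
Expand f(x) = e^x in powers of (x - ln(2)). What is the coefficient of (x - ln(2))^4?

f(ln(2)) = 2
f′(ln(2)) = 2
f′′(ln(2)) = 2
f′′′(ln(2)) = 2
f^(4)(ln(2)) = 2
So c_4 = f^(4)(ln(2))/4! = 1/12.

1/12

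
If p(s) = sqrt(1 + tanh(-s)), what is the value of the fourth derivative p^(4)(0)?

17/16

Substitute the inner expansion into the outer series and collect powers.
The coefficient of s^4 in the expansion is 17/384, so p^(4)(0) = 4! * (17/384) = 17/16.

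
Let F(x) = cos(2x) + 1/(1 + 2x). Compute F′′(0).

Add the two expansions coefficient-wise.
The coefficient of x^2 in the expansion is 2, so F′′(0) = 2! * (2) = 4.

4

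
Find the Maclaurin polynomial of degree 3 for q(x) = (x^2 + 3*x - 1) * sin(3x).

15*x^3/2 + 9*x^2 - 3*x

Shift and add copies of the series according to the polynomial's terms.
[x^0] = 0;  [x^1] = -3;  [x^2] = 9;  [x^3] = 15/2.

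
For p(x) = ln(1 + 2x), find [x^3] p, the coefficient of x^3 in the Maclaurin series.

8/3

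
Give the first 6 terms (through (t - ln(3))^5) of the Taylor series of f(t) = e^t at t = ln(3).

(t - ln(3))^5/40 + (t - ln(3))^4/8 + (t - ln(3))^3/2 + 3*(t - ln(3))^2/2 + 3*(t - ln(3)) + 3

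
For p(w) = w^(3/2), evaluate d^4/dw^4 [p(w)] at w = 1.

Compute the successive derivatives at the expansion point and divide by k!.
The coefficient of (w - 1)^4 in the expansion is 3/128, so p^(4)(1) = 4! * (3/128) = 9/16.

9/16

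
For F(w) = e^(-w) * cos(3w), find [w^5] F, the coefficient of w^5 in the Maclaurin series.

-79/30

Expand each factor separately, then convolve coefficients.
F(0) = 1
F′(0) = -1
F′′(0) = -8
F′′′(0) = 26
F^(4)(0) = 28
F^(5)(0) = -316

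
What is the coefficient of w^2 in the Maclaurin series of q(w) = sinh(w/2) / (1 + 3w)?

-3/2

Multiply the two series term by term and collect like powers.
q(0) = 0
q′(0) = 1/2
q′′(0) = -3
Then c_k = q^(k)(0)/k! gives each Taylor coefficient.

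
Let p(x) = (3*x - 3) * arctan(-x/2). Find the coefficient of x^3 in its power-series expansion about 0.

Multiply each power in the prefactor through the base expansion.
p(0) = 0
p′(0) = 3/2
p′′(0) = -3
p′′′(0) = -3/4
Dividing each by k! gives the coefficients c_0, ..., c_3.

-1/8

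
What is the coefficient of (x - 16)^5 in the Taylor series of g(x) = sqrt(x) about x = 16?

g(16) = 4
g′(16) = 1/8
g′′(16) = -1/256
g′′′(16) = 3/8192
g^(4)(16) = -15/262144
g^(5)(16) = 105/8388608
Then c_k = g^(k)(16)/k! gives each Taylor coefficient.

7/67108864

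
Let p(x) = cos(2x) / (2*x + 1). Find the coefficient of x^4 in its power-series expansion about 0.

26/3

Expand 1/(denominator) as a geometric series and multiply by the numerator's series.
p(0) = 1
p′(0) = -2
p′′(0) = 4
p′′′(0) = -24
p^(4)(0) = 208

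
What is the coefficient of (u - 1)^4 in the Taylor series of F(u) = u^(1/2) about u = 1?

Differentiate repeatedly and evaluate at the center.
F(1) = 1
F′(1) = 1/2
F′′(1) = -1/4
F′′′(1) = 3/8
F^(4)(1) = -15/16
Then c_k = F^(k)(1)/k! gives each Taylor coefficient.

-5/128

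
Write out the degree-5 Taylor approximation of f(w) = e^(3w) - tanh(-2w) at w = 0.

151*w^5/24 + 27*w^4/8 + 11*w^3/6 + 9*w^2/2 + 5*w + 1

Expand each term separately and add.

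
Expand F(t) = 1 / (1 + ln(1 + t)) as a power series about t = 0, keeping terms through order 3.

Use the geometric series for the reciprocal, then substitute.
[t^0] = 1;  [t^1] = -1;  [t^2] = 3/2;  [t^3] = -7/3.

-7*t^3/3 + 3*t^2/2 - t + 1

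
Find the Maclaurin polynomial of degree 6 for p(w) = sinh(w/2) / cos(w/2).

3*w^5/320 + w^3/12 + w/2

Invert the denominator's series and multiply.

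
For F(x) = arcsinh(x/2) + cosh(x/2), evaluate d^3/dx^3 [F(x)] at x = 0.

-1/8

Expand each term separately and add.
The coefficient of x^3 in the expansion is -1/48, so F′′′(0) = 3! * (-1/48) = -1/8.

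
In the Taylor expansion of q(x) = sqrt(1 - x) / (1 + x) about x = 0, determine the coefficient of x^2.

11/8

Write out both Maclaurin series and multiply, keeping only the needed powers.
q(0) = 1
q′(0) = -3/2
q′′(0) = 11/4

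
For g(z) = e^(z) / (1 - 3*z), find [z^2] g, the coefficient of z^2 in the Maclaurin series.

25/2

Expand 1/(denominator) as a geometric series and multiply by the numerator's series.
g(0) = 1
g′(0) = 4
g′′(0) = 25
The Taylor polynomial is Σ g^(k)(0)/k! · z^k.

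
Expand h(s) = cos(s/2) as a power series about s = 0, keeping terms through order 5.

[s^0] = 1;  [s^1] = 0;  [s^2] = -1/8;  [s^3] = 0;  [s^4] = 1/384;  [s^5] = 0.

s^4/384 - s^2/8 + 1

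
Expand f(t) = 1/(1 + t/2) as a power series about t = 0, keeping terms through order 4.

t^4/16 - t^3/8 + t^2/4 - t/2 + 1

Apply the Taylor formula c_k = f^(k)(a)/k!.
[t^0] = 1;  [t^1] = -1/2;  [t^2] = 1/4;  [t^3] = -1/8;  [t^4] = 1/16.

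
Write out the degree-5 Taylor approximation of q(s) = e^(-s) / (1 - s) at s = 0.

11*s^5/30 + 3*s^4/8 + s^3/3 + s^2/2 + 1

Expand each factor separately, then convolve coefficients.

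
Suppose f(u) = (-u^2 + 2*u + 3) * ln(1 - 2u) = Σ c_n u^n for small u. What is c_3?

-10

Shift and add copies of the series according to the polynomial's terms.
f(0) = 0
f′(0) = -6
f′′(0) = -20
f′′′(0) = -60
So c_3 = f′′′(0)/3! = -10.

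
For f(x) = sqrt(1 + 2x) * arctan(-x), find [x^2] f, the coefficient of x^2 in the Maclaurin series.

Write out both Maclaurin series and multiply, keeping only the needed powers.
f(0) = 0
f′(0) = -1
f′′(0) = -2
So c_2 = f′′(0)/2! = -1.

-1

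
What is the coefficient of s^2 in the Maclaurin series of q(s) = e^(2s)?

2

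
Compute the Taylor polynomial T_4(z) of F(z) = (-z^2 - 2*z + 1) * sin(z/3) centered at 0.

Shift and add copies of the series according to the polynomial's terms.
F(0) = 0
F′(0) = 1/3
F′′(0) = -4/3
F′′′(0) = -55/27
F^(4)(0) = 8/27
The Taylor polynomial is Σ F^(k)(0)/k! · z^k.

z^4/81 - 55*z^3/162 - 2*z^2/3 + z/3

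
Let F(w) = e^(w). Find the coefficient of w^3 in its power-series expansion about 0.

1/6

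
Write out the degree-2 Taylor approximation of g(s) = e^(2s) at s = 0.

2*s^2 + 2*s + 1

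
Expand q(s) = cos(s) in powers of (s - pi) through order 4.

q(pi) = -1
q′(pi) = 0
q′′(pi) = 1
q′′′(pi) = 0
q^(4)(pi) = -1
Dividing each by k! gives the coefficients c_0, ..., c_4.

-(s - pi)^4/24 + (s - pi)^2/2 - 1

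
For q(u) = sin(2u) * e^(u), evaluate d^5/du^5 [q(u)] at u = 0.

-38

Take the Cauchy product of the two expansions.
From the series, [u^5] q = -19/60; multiply by 5! = 120 to get -38.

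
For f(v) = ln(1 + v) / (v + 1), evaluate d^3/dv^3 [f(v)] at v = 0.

Use 1/(1 - r) = Σ r^k on the denominator, then take the Cauchy product.
The coefficient of v^3 in the expansion is 11/6, so f′′′(0) = 3! * (11/6) = 11.

11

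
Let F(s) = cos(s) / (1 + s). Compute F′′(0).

1

Take the Cauchy product of the two expansions.
The coefficient of s^2 in the expansion is 1/2, so F′′(0) = 2! * (1/2) = 1.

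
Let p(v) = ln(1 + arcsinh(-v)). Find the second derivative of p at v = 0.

-1

Let u equal the inner series; expand the outer function in u and truncate.
From the series, [v^2] p = -1/2; multiply by 2! = 2 to get -1.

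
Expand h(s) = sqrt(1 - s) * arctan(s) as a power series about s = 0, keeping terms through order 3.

-11*s^3/24 - s^2/2 + s

Multiply the two series term by term and collect like powers.
h(0) = 0
h′(0) = 1
h′′(0) = -1
h′′′(0) = -11/4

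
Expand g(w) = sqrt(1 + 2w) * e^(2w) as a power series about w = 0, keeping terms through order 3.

Write out both Maclaurin series and multiply, keeping only the needed powers.
g(0) = 1
g′(0) = 3
g′′(0) = 7
g′′′(0) = 17

17*w^3/6 + 7*w^2/2 + 3*w + 1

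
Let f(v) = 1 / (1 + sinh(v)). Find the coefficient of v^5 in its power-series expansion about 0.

Expand as Σ (-1)^k u^k with u equal to the inner function's series.
f(0) = 1
f′(0) = -1
f′′(0) = 2
f′′′(0) = -7
f^(4)(0) = 32
f^(5)(0) = -181

-181/120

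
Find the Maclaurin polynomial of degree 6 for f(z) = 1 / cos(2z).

Write the quotient as an unknown series and match coefficients against numerator = denominator · series.
f(0) = 1
f′(0) = 0
f′′(0) = 4
f′′′(0) = 0
f^(4)(0) = 80
f^(5)(0) = 0
f^(6)(0) = 3904

244*z^6/45 + 10*z^4/3 + 2*z^2 + 1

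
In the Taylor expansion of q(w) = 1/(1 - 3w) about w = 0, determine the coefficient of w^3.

Apply the Taylor formula c_k = f^(k)(a)/k!.
q(0) = 1
q′(0) = 3
q′′(0) = 18
q′′′(0) = 162
Then c_k = q^(k)(0)/k! gives each Taylor coefficient.

27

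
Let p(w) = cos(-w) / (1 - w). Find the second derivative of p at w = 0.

1

Expand 1/(denominator) as a geometric series and multiply by the numerator's series.
The coefficient of w^2 in the expansion is 1/2, so p′′(0) = 2! * (1/2) = 1.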